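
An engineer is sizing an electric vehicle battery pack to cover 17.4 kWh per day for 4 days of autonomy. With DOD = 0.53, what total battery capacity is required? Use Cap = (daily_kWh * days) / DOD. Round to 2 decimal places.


Total energy needed = daily * days = 17.4 * 4 = 69.6 kWh
Account for depth of discharge:
  Cap = total_energy / DOD = 69.6 / 0.53
  Cap = 131.32 kWh

131.32


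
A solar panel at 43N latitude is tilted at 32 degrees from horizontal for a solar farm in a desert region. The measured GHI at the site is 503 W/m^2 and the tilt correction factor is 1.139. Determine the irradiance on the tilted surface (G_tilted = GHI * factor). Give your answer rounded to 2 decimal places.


Identify the given values:
  GHI = 503 W/m^2, tilt correction factor = 1.139
Apply the formula G_tilted = GHI * factor:
  G_tilted = 503 * 1.139
  G_tilted = 572.92 W/m^2

572.92


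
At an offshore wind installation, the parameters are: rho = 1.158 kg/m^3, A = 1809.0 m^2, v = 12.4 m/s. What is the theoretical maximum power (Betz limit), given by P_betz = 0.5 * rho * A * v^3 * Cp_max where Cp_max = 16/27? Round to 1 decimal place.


The Betz coefficient Cp_max = 16/27 = 0.5926
v^3 = 12.4^3 = 1906.624
P_betz = 0.5 * rho * A * v^3 * Cp_max
P_betz = 0.5 * 1.158 * 1809.0 * 1906.624 * 0.5926
P_betz = 1183418.6 W

1183418.6


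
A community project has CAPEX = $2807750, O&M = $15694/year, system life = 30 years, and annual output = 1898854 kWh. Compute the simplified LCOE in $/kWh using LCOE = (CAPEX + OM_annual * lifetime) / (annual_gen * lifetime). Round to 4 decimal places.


Total cost = CAPEX + OM * lifetime = 2807750 + 15694 * 30 = 2807750 + 470820 = 3278570
Total generation = annual * lifetime = 1898854 * 30 = 56965620 kWh
LCOE = 3278570 / 56965620
LCOE = 0.0576 $/kWh

0.0576


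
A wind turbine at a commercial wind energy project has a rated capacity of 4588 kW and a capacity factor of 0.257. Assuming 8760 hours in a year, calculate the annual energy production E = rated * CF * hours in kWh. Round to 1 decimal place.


Annual energy = rated_kW * capacity_factor * hours_per_year
Given: P_rated = 4588 kW, CF = 0.257, hours = 8760
E = 4588 * 0.257 * 8760
E = 10329056.2 kWh

10329056.2


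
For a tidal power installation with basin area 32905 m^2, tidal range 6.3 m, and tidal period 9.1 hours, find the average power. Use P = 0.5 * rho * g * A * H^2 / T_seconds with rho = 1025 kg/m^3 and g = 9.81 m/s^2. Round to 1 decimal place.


Convert period to seconds: T = 9.1 * 3600 = 32760.0 s
H^2 = 6.3^2 = 39.69
P = 0.5 * rho * g * A * H^2 / T
P = 0.5 * 1025 * 9.81 * 32905 * 39.69 / 32760.0
P = 200429.7 W

200429.7


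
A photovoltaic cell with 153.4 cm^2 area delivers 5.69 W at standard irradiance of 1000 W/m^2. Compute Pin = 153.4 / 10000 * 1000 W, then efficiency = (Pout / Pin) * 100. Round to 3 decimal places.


First compute the input power:
  Pin = area_cm2 / 10000 * G = 153.4 / 10000 * 1000 = 15.34 W
Then compute efficiency:
  Efficiency = (Pout / Pin) * 100 = (5.69 / 15.34) * 100
  Efficiency = 37.093%

37.093


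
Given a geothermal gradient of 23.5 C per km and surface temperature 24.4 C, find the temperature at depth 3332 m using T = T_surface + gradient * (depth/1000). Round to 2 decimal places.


Convert depth to km: 3332 / 1000 = 3.332 km
Temperature increase = gradient * depth_km = 23.5 * 3.332 = 78.3 C
Temperature at depth = T_surface + delta_T = 24.4 + 78.3
T = 102.70 C

102.70


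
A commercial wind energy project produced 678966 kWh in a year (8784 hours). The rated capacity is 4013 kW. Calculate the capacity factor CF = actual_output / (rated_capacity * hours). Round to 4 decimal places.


Capacity factor = actual output / maximum possible output
Maximum possible = rated * hours = 4013 * 8784 = 35250192 kWh
CF = 678966 / 35250192
CF = 0.0193

0.0193


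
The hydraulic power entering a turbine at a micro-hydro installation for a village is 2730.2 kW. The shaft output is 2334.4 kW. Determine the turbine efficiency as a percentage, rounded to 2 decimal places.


Turbine efficiency = (output power / input power) * 100
eta = (2334.4 / 2730.2) * 100
eta = 85.50%

85.50


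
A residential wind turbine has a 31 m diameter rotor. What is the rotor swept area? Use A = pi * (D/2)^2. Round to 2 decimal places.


Compute the rotor radius:
  r = D / 2 = 31 / 2 = 15.5 m
Calculate swept area:
  A = pi * r^2 = pi * 15.5^2
  A = 754.77 m^2

754.77


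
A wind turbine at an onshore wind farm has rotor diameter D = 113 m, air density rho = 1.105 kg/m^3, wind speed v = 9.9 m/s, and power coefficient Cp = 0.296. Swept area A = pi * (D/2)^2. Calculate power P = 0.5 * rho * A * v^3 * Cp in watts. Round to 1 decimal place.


Step 1 -- Compute swept area:
  A = pi * (D/2)^2 = pi * (113/2)^2 = 10028.75 m^2
Step 2 -- Apply wind power equation:
  P = 0.5 * rho * A * v^3 * Cp
  v^3 = 9.9^3 = 970.299
  P = 0.5 * 1.105 * 10028.75 * 970.299 * 0.296
  P = 1591389.0 W

1591389.0


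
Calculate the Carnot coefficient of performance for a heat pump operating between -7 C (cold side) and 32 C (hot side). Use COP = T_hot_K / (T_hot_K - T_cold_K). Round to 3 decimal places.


Convert to Kelvin:
  T_hot = 32 + 273.15 = 305.15 K
  T_cold = -7 + 273.15 = 266.15 K
Apply Carnot COP formula:
  COP = T_hot_K / (T_hot_K - T_cold_K) = 305.15 / 39.0
  COP = 7.824

7.824


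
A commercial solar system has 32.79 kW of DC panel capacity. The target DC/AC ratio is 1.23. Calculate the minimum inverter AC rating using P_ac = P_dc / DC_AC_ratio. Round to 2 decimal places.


The inverter AC capacity is determined by the DC/AC ratio.
Given: P_dc = 32.79 kW, DC/AC ratio = 1.23
P_ac = P_dc / ratio = 32.79 / 1.23
P_ac = 26.66 kW

26.66


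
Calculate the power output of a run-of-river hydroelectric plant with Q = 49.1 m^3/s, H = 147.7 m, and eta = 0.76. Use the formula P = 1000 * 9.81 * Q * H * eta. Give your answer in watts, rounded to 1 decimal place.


Apply the hydropower formula P = rho * g * Q * H * eta
rho * g = 1000 * 9.81 = 9810.0
P = 9810.0 * 49.1 * 147.7 * 0.76
P = 54068533.1 W

54068533.1


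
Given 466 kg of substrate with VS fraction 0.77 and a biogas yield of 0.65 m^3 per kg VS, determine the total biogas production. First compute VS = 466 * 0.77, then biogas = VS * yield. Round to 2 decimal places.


Compute volatile solids:
  VS = mass * VS_fraction = 466 * 0.77 = 358.82 kg
Calculate biogas volume:
  Biogas = VS * specific_yield = 358.82 * 0.65
  Biogas = 233.23 m^3

233.23


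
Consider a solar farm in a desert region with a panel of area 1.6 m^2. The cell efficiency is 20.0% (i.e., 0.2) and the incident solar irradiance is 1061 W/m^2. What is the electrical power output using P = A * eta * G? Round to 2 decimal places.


Use the solar power formula P = A * eta * G.
Given: A = 1.6 m^2, eta = 0.2, G = 1061 W/m^2
P = 1.6 * 0.2 * 1061
P = 339.52 W

339.52


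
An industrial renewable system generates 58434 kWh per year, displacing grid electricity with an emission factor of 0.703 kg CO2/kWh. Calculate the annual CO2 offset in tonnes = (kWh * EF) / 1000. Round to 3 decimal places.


CO2 offset in kg = generation * emission_factor
CO2 offset = 58434 * 0.703 = 41079.1 kg
Convert to tonnes:
  CO2 offset = 41079.1 / 1000 = 41.079 tonnes

41.079


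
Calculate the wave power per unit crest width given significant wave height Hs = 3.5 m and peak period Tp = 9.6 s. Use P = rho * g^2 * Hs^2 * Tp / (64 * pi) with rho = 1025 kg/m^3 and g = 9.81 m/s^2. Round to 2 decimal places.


Apply wave power formula:
  g^2 = 9.81^2 = 96.2361
  Hs^2 = 3.5^2 = 12.25
  Numerator = rho * g^2 * Hs^2 * Tp = 1025 * 96.2361 * 12.25 * 9.6 = 11600299.49
  Denominator = 64 * pi = 201.0619
  P = 11600299.49 / 201.0619 = 57695.16 W/m

57695.16


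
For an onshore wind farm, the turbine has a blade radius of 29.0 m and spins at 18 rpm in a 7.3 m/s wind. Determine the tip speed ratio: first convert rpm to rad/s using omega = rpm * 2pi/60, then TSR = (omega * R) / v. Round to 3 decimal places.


Convert rotational speed to rad/s:
  omega = 18 * 2 * pi / 60 = 1.885 rad/s
Compute tip speed:
  v_tip = omega * R = 1.885 * 29.0 = 54.664 m/s
Tip speed ratio:
  TSR = v_tip / v_wind = 54.664 / 7.3 = 7.488

7.488


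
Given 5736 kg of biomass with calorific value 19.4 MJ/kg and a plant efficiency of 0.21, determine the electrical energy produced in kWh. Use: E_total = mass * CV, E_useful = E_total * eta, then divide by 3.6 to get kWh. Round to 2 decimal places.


Total energy = mass * CV = 5736 * 19.4 = 111278.4 MJ
Useful energy = total * eta = 111278.4 * 0.21 = 23368.46 MJ
Convert to kWh: 23368.46 / 3.6
Useful energy = 6491.24 kWh

6491.24


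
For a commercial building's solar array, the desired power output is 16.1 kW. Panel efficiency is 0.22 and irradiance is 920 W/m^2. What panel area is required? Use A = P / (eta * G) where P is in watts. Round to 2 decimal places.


Convert target power to watts: P = 16.1 * 1000 = 16100.0 W
Compute denominator: eta * G = 0.22 * 920 = 202.4
Required area A = P / (eta * G) = 16100.0 / 202.4
A = 79.55 m^2

79.55


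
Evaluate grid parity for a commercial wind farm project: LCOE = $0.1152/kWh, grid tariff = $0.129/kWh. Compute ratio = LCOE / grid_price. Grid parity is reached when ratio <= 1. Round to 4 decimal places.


Compare LCOE to grid price:
  LCOE = $0.1152/kWh, Grid price = $0.129/kWh
  Ratio = LCOE / grid_price = 0.1152 / 0.129 = 0.8930
  Grid parity achieved (ratio <= 1)? yes

0.8930


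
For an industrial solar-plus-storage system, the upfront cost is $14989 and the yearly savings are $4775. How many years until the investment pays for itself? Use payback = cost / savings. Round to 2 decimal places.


Simple payback period = initial cost / annual savings
Payback = 14989 / 4775
Payback = 3.14 years

3.14


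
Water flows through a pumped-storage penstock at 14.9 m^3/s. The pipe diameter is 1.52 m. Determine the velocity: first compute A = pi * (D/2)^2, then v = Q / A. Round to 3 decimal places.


Compute pipe cross-sectional area:
  A = pi * (D/2)^2 = pi * (1.52/2)^2 = 1.8146 m^2
Calculate velocity:
  v = Q / A = 14.9 / 1.8146
  v = 8.211 m/s

8.211


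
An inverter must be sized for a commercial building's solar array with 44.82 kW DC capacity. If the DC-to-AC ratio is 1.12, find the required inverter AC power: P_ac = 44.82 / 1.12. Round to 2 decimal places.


The inverter AC capacity is determined by the DC/AC ratio.
Given: P_dc = 44.82 kW, DC/AC ratio = 1.12
P_ac = P_dc / ratio = 44.82 / 1.12
P_ac = 40.02 kW

40.02


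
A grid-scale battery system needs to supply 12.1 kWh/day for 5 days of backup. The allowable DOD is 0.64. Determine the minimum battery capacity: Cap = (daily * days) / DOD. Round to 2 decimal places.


Total energy needed = daily * days = 12.1 * 5 = 60.5 kWh
Account for depth of discharge:
  Cap = total_energy / DOD = 60.5 / 0.64
  Cap = 94.53 kWh

94.53


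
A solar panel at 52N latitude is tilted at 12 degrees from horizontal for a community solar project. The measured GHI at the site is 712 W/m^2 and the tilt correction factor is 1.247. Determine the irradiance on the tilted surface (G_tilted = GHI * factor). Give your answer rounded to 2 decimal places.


Identify the given values:
  GHI = 712 W/m^2, tilt correction factor = 1.247
Apply the formula G_tilted = GHI * factor:
  G_tilted = 712 * 1.247
  G_tilted = 887.86 W/m^2

887.86


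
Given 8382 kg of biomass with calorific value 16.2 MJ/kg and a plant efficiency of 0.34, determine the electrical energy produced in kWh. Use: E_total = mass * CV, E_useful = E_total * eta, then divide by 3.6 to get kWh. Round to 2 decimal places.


Total energy = mass * CV = 8382 * 16.2 = 135788.4 MJ
Useful energy = total * eta = 135788.4 * 0.34 = 46168.06 MJ
Convert to kWh: 46168.06 / 3.6
Useful energy = 12824.46 kWh

12824.46


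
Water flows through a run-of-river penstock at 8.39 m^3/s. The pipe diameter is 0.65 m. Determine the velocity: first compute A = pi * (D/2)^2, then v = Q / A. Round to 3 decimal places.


Compute pipe cross-sectional area:
  A = pi * (D/2)^2 = pi * (0.65/2)^2 = 0.3318 m^2
Calculate velocity:
  v = Q / A = 8.39 / 0.3318
  v = 25.284 m/s

25.284


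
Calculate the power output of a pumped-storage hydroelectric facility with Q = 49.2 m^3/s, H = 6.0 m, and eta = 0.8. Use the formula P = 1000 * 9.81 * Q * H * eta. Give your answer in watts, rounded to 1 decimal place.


Apply the hydropower formula P = rho * g * Q * H * eta
rho * g = 1000 * 9.81 = 9810.0
P = 9810.0 * 49.2 * 6.0 * 0.8
P = 2316729.6 W

2316729.6


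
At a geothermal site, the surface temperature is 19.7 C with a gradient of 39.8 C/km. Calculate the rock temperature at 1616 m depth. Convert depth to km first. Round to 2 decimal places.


Convert depth to km: 1616 / 1000 = 1.616 km
Temperature increase = gradient * depth_km = 39.8 * 1.616 = 64.32 C
Temperature at depth = T_surface + delta_T = 19.7 + 64.32
T = 84.02 C

84.02


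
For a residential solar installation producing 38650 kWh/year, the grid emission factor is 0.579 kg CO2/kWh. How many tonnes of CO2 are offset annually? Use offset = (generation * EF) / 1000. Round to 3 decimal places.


CO2 offset in kg = generation * emission_factor
CO2 offset = 38650 * 0.579 = 22378.35 kg
Convert to tonnes:
  CO2 offset = 22378.35 / 1000 = 22.378 tonnes

22.378


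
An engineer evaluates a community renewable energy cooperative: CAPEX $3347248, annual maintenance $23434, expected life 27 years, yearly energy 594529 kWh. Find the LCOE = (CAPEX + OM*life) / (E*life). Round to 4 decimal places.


Total cost = CAPEX + OM * lifetime = 3347248 + 23434 * 27 = 3347248 + 632718 = 3979966
Total generation = annual * lifetime = 594529 * 27 = 16052283 kWh
LCOE = 3979966 / 16052283
LCOE = 0.2479 $/kWh

0.2479


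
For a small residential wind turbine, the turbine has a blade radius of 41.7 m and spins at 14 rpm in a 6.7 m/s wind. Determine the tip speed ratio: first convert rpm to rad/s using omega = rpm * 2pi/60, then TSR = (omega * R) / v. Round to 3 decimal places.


Convert rotational speed to rad/s:
  omega = 14 * 2 * pi / 60 = 1.4661 rad/s
Compute tip speed:
  v_tip = omega * R = 1.4661 * 41.7 = 61.135 m/s
Tip speed ratio:
  TSR = v_tip / v_wind = 61.135 / 6.7 = 9.125

9.125


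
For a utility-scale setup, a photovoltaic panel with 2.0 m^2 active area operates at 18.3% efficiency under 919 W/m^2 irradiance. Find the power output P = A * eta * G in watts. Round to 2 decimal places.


Use the solar power formula P = A * eta * G.
Given: A = 2.0 m^2, eta = 0.183, G = 919 W/m^2
P = 2.0 * 0.183 * 919
P = 336.35 W

336.35


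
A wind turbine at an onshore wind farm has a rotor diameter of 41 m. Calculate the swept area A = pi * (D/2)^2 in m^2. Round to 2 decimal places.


Compute the rotor radius:
  r = D / 2 = 41 / 2 = 20.5 m
Calculate swept area:
  A = pi * r^2 = pi * 20.5^2
  A = 1320.25 m^2

1320.25


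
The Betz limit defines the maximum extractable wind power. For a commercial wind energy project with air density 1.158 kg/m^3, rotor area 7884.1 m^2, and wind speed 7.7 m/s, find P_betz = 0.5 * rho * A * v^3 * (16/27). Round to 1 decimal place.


The Betz coefficient Cp_max = 16/27 = 0.5926
v^3 = 7.7^3 = 456.533
P_betz = 0.5 * rho * A * v^3 * Cp_max
P_betz = 0.5 * 1.158 * 7884.1 * 456.533 * 0.5926
P_betz = 1234977.6 W

1234977.6


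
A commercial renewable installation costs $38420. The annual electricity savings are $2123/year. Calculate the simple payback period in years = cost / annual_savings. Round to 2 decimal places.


Simple payback period = initial cost / annual savings
Payback = 38420 / 2123
Payback = 18.10 years

18.10


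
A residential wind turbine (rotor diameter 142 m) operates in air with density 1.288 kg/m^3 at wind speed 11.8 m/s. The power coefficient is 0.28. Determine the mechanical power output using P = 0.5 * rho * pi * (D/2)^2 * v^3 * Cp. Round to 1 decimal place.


Step 1 -- Compute swept area:
  A = pi * (D/2)^2 = pi * (142/2)^2 = 15836.77 m^2
Step 2 -- Apply wind power equation:
  P = 0.5 * rho * A * v^3 * Cp
  v^3 = 11.8^3 = 1643.032
  P = 0.5 * 1.288 * 15836.77 * 1643.032 * 0.28
  P = 4691983.7 W

4691983.7


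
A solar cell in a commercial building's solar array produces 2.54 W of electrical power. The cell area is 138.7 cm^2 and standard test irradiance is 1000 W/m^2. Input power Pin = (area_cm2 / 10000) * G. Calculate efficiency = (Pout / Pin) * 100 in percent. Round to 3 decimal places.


First compute the input power:
  Pin = area_cm2 / 10000 * G = 138.7 / 10000 * 1000 = 13.87 W
Then compute efficiency:
  Efficiency = (Pout / Pin) * 100 = (2.54 / 13.87) * 100
  Efficiency = 18.313%

18.313


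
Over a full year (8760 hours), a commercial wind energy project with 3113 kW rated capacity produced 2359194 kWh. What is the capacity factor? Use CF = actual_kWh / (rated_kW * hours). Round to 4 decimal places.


Capacity factor = actual output / maximum possible output
Maximum possible = rated * hours = 3113 * 8760 = 27269880 kWh
CF = 2359194 / 27269880
CF = 0.0865

0.0865


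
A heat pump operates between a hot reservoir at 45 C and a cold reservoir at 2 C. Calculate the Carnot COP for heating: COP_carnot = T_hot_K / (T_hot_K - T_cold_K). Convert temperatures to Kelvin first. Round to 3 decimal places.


Convert to Kelvin:
  T_hot = 45 + 273.15 = 318.15 K
  T_cold = 2 + 273.15 = 275.15 K
Apply Carnot COP formula:
  COP = T_hot_K / (T_hot_K - T_cold_K) = 318.15 / 43.0
  COP = 7.399

7.399


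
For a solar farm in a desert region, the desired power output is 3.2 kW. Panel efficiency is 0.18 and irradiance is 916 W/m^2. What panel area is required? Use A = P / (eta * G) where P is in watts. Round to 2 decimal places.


Convert target power to watts: P = 3.2 * 1000 = 3200.0 W
Compute denominator: eta * G = 0.18 * 916 = 164.88
Required area A = P / (eta * G) = 3200.0 / 164.88
A = 19.41 m^2

19.41


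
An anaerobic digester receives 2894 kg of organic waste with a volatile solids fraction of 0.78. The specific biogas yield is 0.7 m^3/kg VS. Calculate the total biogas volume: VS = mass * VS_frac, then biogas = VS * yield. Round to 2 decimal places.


Compute volatile solids:
  VS = mass * VS_fraction = 2894 * 0.78 = 2257.32 kg
Calculate biogas volume:
  Biogas = VS * specific_yield = 2257.32 * 0.7
  Biogas = 1580.12 m^3

1580.12


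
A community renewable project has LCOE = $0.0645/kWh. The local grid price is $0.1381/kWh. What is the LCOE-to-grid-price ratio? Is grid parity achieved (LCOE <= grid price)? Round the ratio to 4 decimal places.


Compare LCOE to grid price:
  LCOE = $0.0645/kWh, Grid price = $0.1381/kWh
  Ratio = LCOE / grid_price = 0.0645 / 0.1381 = 0.4671
  Grid parity achieved (ratio <= 1)? yes

0.4671


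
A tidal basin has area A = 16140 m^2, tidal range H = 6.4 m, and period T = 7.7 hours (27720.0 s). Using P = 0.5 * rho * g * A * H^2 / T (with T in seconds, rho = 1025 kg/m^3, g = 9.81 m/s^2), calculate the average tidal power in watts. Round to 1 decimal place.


Convert period to seconds: T = 7.7 * 3600 = 27720.0 s
H^2 = 6.4^2 = 40.96
P = 0.5 * rho * g * A * H^2 / T
P = 0.5 * 1025 * 9.81 * 16140 * 40.96 / 27720.0
P = 119903.9 W

119903.9


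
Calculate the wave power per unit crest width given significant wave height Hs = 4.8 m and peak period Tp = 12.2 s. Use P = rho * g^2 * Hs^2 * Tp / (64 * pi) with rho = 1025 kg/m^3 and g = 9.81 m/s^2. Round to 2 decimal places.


Apply wave power formula:
  g^2 = 9.81^2 = 96.2361
  Hs^2 = 4.8^2 = 23.04
  Numerator = rho * g^2 * Hs^2 * Tp = 1025 * 96.2361 * 23.04 * 12.2 = 27727083.2
  Denominator = 64 * pi = 201.0619
  P = 27727083.2 / 201.0619 = 137903.20 W/m

137903.20


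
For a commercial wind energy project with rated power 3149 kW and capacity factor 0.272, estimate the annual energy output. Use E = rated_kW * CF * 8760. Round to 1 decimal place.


Annual energy = rated_kW * capacity_factor * hours_per_year
Given: P_rated = 3149 kW, CF = 0.272, hours = 8760
E = 3149 * 0.272 * 8760
E = 7503185.3 kWh

7503185.3


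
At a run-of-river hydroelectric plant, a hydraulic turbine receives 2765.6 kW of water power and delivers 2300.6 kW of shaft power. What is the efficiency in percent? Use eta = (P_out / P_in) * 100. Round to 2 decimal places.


Turbine efficiency = (output power / input power) * 100
eta = (2300.6 / 2765.6) * 100
eta = 83.19%

83.19


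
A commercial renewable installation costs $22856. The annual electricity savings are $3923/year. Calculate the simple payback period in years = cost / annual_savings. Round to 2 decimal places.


Simple payback period = initial cost / annual savings
Payback = 22856 / 3923
Payback = 5.83 years

5.83


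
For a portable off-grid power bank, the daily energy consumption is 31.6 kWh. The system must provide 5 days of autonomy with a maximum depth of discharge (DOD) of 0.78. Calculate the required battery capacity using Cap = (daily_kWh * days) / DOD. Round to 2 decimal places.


Total energy needed = daily * days = 31.6 * 5 = 158.0 kWh
Account for depth of discharge:
  Cap = total_energy / DOD = 158.0 / 0.78
  Cap = 202.56 kWh

202.56


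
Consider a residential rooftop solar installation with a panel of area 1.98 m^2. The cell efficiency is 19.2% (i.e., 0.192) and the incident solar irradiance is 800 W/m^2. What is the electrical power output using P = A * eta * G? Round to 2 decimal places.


Use the solar power formula P = A * eta * G.
Given: A = 1.98 m^2, eta = 0.192, G = 800 W/m^2
P = 1.98 * 0.192 * 800
P = 304.13 W

304.13


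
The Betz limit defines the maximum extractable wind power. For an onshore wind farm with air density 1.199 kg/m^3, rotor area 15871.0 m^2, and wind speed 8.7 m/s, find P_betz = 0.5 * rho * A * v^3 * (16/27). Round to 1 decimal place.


The Betz coefficient Cp_max = 16/27 = 0.5926
v^3 = 8.7^3 = 658.503
P_betz = 0.5 * rho * A * v^3 * Cp_max
P_betz = 0.5 * 1.199 * 15871.0 * 658.503 * 0.5926
P_betz = 3712850.4 W

3712850.4


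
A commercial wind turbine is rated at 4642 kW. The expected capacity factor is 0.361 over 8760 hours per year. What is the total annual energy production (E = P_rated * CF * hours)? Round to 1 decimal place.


Annual energy = rated_kW * capacity_factor * hours_per_year
Given: P_rated = 4642 kW, CF = 0.361, hours = 8760
E = 4642 * 0.361 * 8760
E = 14679675.1 kWh

14679675.1


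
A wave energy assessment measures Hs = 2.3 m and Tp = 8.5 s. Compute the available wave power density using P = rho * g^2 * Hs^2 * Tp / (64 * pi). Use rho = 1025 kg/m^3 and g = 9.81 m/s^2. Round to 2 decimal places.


Apply wave power formula:
  g^2 = 9.81^2 = 96.2361
  Hs^2 = 2.3^2 = 5.29
  Numerator = rho * g^2 * Hs^2 * Tp = 1025 * 96.2361 * 5.29 * 8.5 = 4435437.64
  Denominator = 64 * pi = 201.0619
  P = 4435437.64 / 201.0619 = 22060.06 W/m

22060.06


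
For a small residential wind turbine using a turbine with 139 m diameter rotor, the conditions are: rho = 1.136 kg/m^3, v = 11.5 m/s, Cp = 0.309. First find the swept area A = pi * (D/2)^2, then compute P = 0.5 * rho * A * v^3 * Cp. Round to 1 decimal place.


Step 1 -- Compute swept area:
  A = pi * (D/2)^2 = pi * (139/2)^2 = 15174.68 m^2
Step 2 -- Apply wind power equation:
  P = 0.5 * rho * A * v^3 * Cp
  v^3 = 11.5^3 = 1520.875
  P = 0.5 * 1.136 * 15174.68 * 1520.875 * 0.309
  P = 4050604.3 W

4050604.3


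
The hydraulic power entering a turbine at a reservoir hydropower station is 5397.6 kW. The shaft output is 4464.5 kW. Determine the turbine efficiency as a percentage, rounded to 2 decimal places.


Turbine efficiency = (output power / input power) * 100
eta = (4464.5 / 5397.6) * 100
eta = 82.71%

82.71


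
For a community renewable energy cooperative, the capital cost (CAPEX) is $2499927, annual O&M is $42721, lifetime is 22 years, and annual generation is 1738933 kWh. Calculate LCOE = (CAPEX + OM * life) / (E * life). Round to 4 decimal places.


Total cost = CAPEX + OM * lifetime = 2499927 + 42721 * 22 = 2499927 + 939862 = 3439789
Total generation = annual * lifetime = 1738933 * 22 = 38256526 kWh
LCOE = 3439789 / 38256526
LCOE = 0.0899 $/kWh

0.0899


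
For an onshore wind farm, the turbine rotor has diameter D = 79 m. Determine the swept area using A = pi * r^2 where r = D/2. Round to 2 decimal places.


Compute the rotor radius:
  r = D / 2 = 79 / 2 = 39.5 m
Calculate swept area:
  A = pi * r^2 = pi * 39.5^2
  A = 4901.67 m^2

4901.67


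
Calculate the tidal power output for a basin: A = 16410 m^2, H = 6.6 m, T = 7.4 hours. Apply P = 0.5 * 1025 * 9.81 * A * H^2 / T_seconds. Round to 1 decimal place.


Convert period to seconds: T = 7.4 * 3600 = 26640.0 s
H^2 = 6.6^2 = 43.56
P = 0.5 * rho * g * A * H^2 / T
P = 0.5 * 1025 * 9.81 * 16410 * 43.56 / 26640.0
P = 134904.1 W

134904.1


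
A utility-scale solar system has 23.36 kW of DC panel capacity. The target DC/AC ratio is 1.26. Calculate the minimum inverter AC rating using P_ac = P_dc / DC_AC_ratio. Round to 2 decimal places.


The inverter AC capacity is determined by the DC/AC ratio.
Given: P_dc = 23.36 kW, DC/AC ratio = 1.26
P_ac = P_dc / ratio = 23.36 / 1.26
P_ac = 18.54 kW

18.54


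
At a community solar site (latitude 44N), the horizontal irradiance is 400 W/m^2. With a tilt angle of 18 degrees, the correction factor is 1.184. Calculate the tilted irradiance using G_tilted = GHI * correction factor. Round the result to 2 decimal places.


Identify the given values:
  GHI = 400 W/m^2, tilt correction factor = 1.184
Apply the formula G_tilted = GHI * factor:
  G_tilted = 400 * 1.184
  G_tilted = 473.60 W/m^2

473.60


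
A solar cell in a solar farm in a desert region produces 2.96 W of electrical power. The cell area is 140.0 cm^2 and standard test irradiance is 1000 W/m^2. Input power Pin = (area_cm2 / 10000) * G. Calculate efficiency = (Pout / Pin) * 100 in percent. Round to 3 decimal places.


First compute the input power:
  Pin = area_cm2 / 10000 * G = 140.0 / 10000 * 1000 = 14.0 W
Then compute efficiency:
  Efficiency = (Pout / Pin) * 100 = (2.96 / 14.0) * 100
  Efficiency = 21.143%

21.143


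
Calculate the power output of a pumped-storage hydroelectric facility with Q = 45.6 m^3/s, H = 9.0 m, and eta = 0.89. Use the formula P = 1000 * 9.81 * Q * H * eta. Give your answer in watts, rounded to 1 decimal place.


Apply the hydropower formula P = rho * g * Q * H * eta
rho * g = 1000 * 9.81 = 9810.0
P = 9810.0 * 45.6 * 9.0 * 0.89
P = 3583161.4 W

3583161.4


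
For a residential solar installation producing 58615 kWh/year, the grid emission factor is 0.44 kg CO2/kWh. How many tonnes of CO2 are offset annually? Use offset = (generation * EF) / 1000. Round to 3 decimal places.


CO2 offset in kg = generation * emission_factor
CO2 offset = 58615 * 0.44 = 25790.6 kg
Convert to tonnes:
  CO2 offset = 25790.6 / 1000 = 25.791 tonnes

25.791


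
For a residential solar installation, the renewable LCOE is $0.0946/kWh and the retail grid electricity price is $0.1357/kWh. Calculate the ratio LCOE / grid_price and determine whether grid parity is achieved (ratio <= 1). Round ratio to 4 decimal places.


Compare LCOE to grid price:
  LCOE = $0.0946/kWh, Grid price = $0.1357/kWh
  Ratio = LCOE / grid_price = 0.0946 / 0.1357 = 0.6971
  Grid parity achieved (ratio <= 1)? yes

0.6971


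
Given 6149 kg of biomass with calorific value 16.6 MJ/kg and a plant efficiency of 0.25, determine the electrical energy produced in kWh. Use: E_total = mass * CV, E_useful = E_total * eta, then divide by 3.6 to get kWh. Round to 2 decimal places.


Total energy = mass * CV = 6149 * 16.6 = 102073.4 MJ
Useful energy = total * eta = 102073.4 * 0.25 = 25518.35 MJ
Convert to kWh: 25518.35 / 3.6
Useful energy = 7088.43 kWh

7088.43


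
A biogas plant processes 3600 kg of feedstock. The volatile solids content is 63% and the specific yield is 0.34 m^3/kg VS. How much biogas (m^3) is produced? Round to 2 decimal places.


Compute volatile solids:
  VS = mass * VS_fraction = 3600 * 0.63 = 2268.0 kg
Calculate biogas volume:
  Biogas = VS * specific_yield = 2268.0 * 0.34
  Biogas = 771.12 m^3

771.12


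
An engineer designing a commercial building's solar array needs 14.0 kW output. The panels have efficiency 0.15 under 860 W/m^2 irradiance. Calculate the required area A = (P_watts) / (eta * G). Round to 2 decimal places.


Convert target power to watts: P = 14.0 * 1000 = 14000.0 W
Compute denominator: eta * G = 0.15 * 860 = 129.0
Required area A = P / (eta * G) = 14000.0 / 129.0
A = 108.53 m^2

108.53


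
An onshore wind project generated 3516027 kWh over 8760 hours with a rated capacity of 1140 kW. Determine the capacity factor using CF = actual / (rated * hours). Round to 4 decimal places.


Capacity factor = actual output / maximum possible output
Maximum possible = rated * hours = 1140 * 8760 = 9986400 kWh
CF = 3516027 / 9986400
CF = 0.3521

0.3521


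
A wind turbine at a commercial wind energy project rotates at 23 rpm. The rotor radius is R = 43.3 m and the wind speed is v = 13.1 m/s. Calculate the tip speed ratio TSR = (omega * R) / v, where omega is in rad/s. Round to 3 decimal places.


Convert rotational speed to rad/s:
  omega = 23 * 2 * pi / 60 = 2.4086 rad/s
Compute tip speed:
  v_tip = omega * R = 2.4086 * 43.3 = 104.29 m/s
Tip speed ratio:
  TSR = v_tip / v_wind = 104.29 / 13.1 = 7.961

7.961


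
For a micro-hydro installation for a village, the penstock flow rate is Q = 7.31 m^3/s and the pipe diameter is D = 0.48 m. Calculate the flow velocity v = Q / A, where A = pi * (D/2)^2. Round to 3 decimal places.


Compute pipe cross-sectional area:
  A = pi * (D/2)^2 = pi * (0.48/2)^2 = 0.181 m^2
Calculate velocity:
  v = Q / A = 7.31 / 0.181
  v = 40.397 m/s

40.397


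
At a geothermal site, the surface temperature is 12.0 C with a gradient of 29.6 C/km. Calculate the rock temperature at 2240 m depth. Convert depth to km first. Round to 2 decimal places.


Convert depth to km: 2240 / 1000 = 2.24 km
Temperature increase = gradient * depth_km = 29.6 * 2.24 = 66.3 C
Temperature at depth = T_surface + delta_T = 12.0 + 66.3
T = 78.30 C

78.30


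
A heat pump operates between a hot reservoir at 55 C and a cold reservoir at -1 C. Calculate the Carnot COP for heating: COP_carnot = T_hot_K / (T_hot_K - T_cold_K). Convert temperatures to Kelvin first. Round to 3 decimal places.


Convert to Kelvin:
  T_hot = 55 + 273.15 = 328.15 K
  T_cold = -1 + 273.15 = 272.15 K
Apply Carnot COP formula:
  COP = T_hot_K / (T_hot_K - T_cold_K) = 328.15 / 56.0
  COP = 5.860

5.860


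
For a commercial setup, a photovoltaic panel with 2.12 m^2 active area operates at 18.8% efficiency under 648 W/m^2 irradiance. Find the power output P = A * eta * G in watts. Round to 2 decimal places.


Use the solar power formula P = A * eta * G.
Given: A = 2.12 m^2, eta = 0.188, G = 648 W/m^2
P = 2.12 * 0.188 * 648
P = 258.27 W

258.27


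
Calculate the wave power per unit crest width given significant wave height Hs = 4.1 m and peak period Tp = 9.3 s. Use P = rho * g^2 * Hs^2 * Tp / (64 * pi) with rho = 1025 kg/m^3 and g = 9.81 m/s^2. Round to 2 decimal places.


Apply wave power formula:
  g^2 = 9.81^2 = 96.2361
  Hs^2 = 4.1^2 = 16.81
  Numerator = rho * g^2 * Hs^2 * Tp = 1025 * 96.2361 * 16.81 * 9.3 = 15421000.18
  Denominator = 64 * pi = 201.0619
  P = 15421000.18 / 201.0619 = 76697.76 W/m

76697.76


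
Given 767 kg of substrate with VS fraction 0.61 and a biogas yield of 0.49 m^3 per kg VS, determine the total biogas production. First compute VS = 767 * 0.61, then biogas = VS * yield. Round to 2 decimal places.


Compute volatile solids:
  VS = mass * VS_fraction = 767 * 0.61 = 467.87 kg
Calculate biogas volume:
  Biogas = VS * specific_yield = 467.87 * 0.49
  Biogas = 229.26 m^3

229.26


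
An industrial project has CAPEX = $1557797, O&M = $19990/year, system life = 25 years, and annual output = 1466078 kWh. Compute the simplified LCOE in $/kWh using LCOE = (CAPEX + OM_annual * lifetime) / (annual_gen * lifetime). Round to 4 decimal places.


Total cost = CAPEX + OM * lifetime = 1557797 + 19990 * 25 = 1557797 + 499750 = 2057547
Total generation = annual * lifetime = 1466078 * 25 = 36651950 kWh
LCOE = 2057547 / 36651950
LCOE = 0.0561 $/kWh

0.0561


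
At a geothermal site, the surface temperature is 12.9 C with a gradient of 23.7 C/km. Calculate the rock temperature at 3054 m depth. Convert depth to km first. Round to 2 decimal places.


Convert depth to km: 3054 / 1000 = 3.054 km
Temperature increase = gradient * depth_km = 23.7 * 3.054 = 72.38 C
Temperature at depth = T_surface + delta_T = 12.9 + 72.38
T = 85.28 C

85.28


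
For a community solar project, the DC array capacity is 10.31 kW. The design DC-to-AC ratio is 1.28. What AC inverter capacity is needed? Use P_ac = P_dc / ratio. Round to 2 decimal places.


The inverter AC capacity is determined by the DC/AC ratio.
Given: P_dc = 10.31 kW, DC/AC ratio = 1.28
P_ac = P_dc / ratio = 10.31 / 1.28
P_ac = 8.05 kW

8.05


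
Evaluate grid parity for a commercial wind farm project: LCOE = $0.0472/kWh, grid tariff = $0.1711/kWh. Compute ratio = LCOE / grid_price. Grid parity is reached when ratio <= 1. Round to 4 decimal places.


Compare LCOE to grid price:
  LCOE = $0.0472/kWh, Grid price = $0.1711/kWh
  Ratio = LCOE / grid_price = 0.0472 / 0.1711 = 0.2759
  Grid parity achieved (ratio <= 1)? yes

0.2759


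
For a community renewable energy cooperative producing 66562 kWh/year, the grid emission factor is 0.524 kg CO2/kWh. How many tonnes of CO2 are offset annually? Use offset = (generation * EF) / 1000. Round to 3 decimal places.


CO2 offset in kg = generation * emission_factor
CO2 offset = 66562 * 0.524 = 34878.49 kg
Convert to tonnes:
  CO2 offset = 34878.49 / 1000 = 34.878 tonnes

34.878


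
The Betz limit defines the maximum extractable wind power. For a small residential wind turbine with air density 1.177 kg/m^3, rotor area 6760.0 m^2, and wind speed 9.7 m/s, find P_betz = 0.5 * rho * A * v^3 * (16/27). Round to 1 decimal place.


The Betz coefficient Cp_max = 16/27 = 0.5926
v^3 = 9.7^3 = 912.673
P_betz = 0.5 * rho * A * v^3 * Cp_max
P_betz = 0.5 * 1.177 * 6760.0 * 912.673 * 0.5926
P_betz = 2151615.1 W

2151615.1


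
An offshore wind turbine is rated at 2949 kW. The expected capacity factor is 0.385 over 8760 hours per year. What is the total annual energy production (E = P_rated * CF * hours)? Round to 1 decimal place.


Annual energy = rated_kW * capacity_factor * hours_per_year
Given: P_rated = 2949 kW, CF = 0.385, hours = 8760
E = 2949 * 0.385 * 8760
E = 9945797.4 kWh

9945797.4


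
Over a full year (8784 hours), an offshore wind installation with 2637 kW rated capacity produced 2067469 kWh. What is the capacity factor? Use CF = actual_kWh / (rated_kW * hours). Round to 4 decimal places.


Capacity factor = actual output / maximum possible output
Maximum possible = rated * hours = 2637 * 8784 = 23163408 kWh
CF = 2067469 / 23163408
CF = 0.0893

0.0893


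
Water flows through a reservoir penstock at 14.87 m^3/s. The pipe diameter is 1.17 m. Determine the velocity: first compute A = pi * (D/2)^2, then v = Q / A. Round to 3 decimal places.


Compute pipe cross-sectional area:
  A = pi * (D/2)^2 = pi * (1.17/2)^2 = 1.0751 m^2
Calculate velocity:
  v = Q / A = 14.87 / 1.0751
  v = 13.831 m/s

13.831


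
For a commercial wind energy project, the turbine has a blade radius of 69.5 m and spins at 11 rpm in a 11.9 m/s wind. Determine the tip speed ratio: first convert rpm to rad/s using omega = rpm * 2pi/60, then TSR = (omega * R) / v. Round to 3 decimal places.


Convert rotational speed to rad/s:
  omega = 11 * 2 * pi / 60 = 1.1519 rad/s
Compute tip speed:
  v_tip = omega * R = 1.1519 * 69.5 = 80.058 m/s
Tip speed ratio:
  TSR = v_tip / v_wind = 80.058 / 11.9 = 6.728

6.728


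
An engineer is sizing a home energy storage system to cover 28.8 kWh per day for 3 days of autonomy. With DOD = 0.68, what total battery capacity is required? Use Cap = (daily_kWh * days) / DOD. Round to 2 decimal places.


Total energy needed = daily * days = 28.8 * 3 = 86.4 kWh
Account for depth of discharge:
  Cap = total_energy / DOD = 86.4 / 0.68
  Cap = 127.06 kWh

127.06


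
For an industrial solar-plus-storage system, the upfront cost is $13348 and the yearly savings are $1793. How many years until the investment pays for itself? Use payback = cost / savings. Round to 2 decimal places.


Simple payback period = initial cost / annual savings
Payback = 13348 / 1793
Payback = 7.44 years

7.44


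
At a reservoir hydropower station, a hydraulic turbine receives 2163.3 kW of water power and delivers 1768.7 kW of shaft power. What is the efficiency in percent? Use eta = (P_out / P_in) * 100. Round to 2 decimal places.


Turbine efficiency = (output power / input power) * 100
eta = (1768.7 / 2163.3) * 100
eta = 81.76%

81.76


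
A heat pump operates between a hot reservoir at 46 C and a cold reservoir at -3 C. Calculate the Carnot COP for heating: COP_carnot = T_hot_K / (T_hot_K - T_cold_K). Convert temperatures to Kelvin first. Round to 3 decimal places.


Convert to Kelvin:
  T_hot = 46 + 273.15 = 319.15 K
  T_cold = -3 + 273.15 = 270.15 K
Apply Carnot COP formula:
  COP = T_hot_K / (T_hot_K - T_cold_K) = 319.15 / 49.0
  COP = 6.513

6.513


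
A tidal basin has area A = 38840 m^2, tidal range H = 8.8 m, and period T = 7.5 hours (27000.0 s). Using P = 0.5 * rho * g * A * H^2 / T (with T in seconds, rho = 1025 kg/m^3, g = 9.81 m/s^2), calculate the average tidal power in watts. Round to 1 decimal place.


Convert period to seconds: T = 7.5 * 3600 = 27000.0 s
H^2 = 8.8^2 = 77.44
P = 0.5 * rho * g * A * H^2 / T
P = 0.5 * 1025 * 9.81 * 38840 * 77.44 / 27000.0
P = 560071.8 W

560071.8


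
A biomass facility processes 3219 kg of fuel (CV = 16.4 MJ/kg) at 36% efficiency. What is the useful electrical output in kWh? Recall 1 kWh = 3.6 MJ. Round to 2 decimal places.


Total energy = mass * CV = 3219 * 16.4 = 52791.6 MJ
Useful energy = total * eta = 52791.6 * 0.36 = 19004.98 MJ
Convert to kWh: 19004.98 / 3.6
Useful energy = 5279.16 kWh

5279.16


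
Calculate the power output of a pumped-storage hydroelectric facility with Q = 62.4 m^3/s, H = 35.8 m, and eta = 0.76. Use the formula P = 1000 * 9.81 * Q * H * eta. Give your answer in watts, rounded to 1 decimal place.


Apply the hydropower formula P = rho * g * Q * H * eta
rho * g = 1000 * 9.81 = 9810.0
P = 9810.0 * 62.4 * 35.8 * 0.76
P = 16655214.0 W

16655214.0


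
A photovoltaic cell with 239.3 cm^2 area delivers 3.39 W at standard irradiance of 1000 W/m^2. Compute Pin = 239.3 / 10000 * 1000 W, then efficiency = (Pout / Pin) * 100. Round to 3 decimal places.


First compute the input power:
  Pin = area_cm2 / 10000 * G = 239.3 / 10000 * 1000 = 23.93 W
Then compute efficiency:
  Efficiency = (Pout / Pin) * 100 = (3.39 / 23.93) * 100
  Efficiency = 14.166%

14.166


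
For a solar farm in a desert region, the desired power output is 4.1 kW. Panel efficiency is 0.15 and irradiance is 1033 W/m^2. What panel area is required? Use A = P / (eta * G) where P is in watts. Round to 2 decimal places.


Convert target power to watts: P = 4.1 * 1000 = 4100.0 W
Compute denominator: eta * G = 0.15 * 1033 = 154.95
Required area A = P / (eta * G) = 4100.0 / 154.95
A = 26.46 m^2

26.46


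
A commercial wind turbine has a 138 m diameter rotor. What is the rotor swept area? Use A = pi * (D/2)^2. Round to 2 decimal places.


Compute the rotor radius:
  r = D / 2 = 138 / 2 = 69.0 m
Calculate swept area:
  A = pi * r^2 = pi * 69.0^2
  A = 14957.12 m^2

14957.12


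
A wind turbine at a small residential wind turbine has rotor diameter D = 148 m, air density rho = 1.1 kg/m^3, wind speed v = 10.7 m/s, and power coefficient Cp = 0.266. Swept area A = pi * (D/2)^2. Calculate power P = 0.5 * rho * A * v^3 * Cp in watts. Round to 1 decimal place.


Step 1 -- Compute swept area:
  A = pi * (D/2)^2 = pi * (148/2)^2 = 17203.36 m^2
Step 2 -- Apply wind power equation:
  P = 0.5 * rho * A * v^3 * Cp
  v^3 = 10.7^3 = 1225.043
  P = 0.5 * 1.1 * 17203.36 * 1225.043 * 0.266
  P = 3083251.6 W

3083251.6
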